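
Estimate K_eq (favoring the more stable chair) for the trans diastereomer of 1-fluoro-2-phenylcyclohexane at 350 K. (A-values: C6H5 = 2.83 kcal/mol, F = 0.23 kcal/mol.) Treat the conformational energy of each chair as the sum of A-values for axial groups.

C1 and C2 have opposite parity, so for the trans isomer the two substituents are e,e in one chair and a,a in the other.
Chair I (phenyl axial, fluoro axial): E = 3.06 kcal/mol; chair II (phenyl equatorial, fluoro equatorial): E = 0.00 kcal/mol.
ΔG = 3.06 kcal/mol between the two chairs.
K = exp(ΔG/RT) with R = 1.987×10⁻³ kcal mol⁻¹ K⁻¹ and T = 350 K gives K ≈ 81.5.

K ≈ 81.5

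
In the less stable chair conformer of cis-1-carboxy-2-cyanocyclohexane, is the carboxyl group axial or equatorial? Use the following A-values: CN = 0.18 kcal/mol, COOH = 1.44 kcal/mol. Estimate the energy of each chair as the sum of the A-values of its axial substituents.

C1 and C2 have opposite parity, so for the cis isomer the two substituents are one axial and one equatorial in each chair.
Chair I (cyano axial, carboxyl equatorial): E = 0.18 kcal/mol.
Chair II (cyano equatorial, carboxyl axial): E = 1.44 kcal/mol.
Chair II is the less stable (higher-energy) conformer, and in that chair the carboxyl group is axial.

axial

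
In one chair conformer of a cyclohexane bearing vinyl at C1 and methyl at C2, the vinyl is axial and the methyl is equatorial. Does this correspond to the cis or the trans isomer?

C1 and C2 have opposite parity, so their axial bonds point in opposite directions.
With opposite-parity carbons, two substituents on the same face are one axial and one equatorial; opposite faces give both axial or both equatorial.
Here the groups are axial/equatorial → same face → cis.

cis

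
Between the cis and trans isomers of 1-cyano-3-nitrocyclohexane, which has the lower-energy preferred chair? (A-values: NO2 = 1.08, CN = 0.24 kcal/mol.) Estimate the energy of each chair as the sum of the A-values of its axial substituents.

cis

At 1,3 positions (parity same): cis → (e,e or a,a); trans → (a,e or e,a).
Best chair for cis: E = 0.00 kcal/mol; best chair for trans: E = 0.24 kcal/mol.
The cis isomer is lower by 0.24 kcal/mol.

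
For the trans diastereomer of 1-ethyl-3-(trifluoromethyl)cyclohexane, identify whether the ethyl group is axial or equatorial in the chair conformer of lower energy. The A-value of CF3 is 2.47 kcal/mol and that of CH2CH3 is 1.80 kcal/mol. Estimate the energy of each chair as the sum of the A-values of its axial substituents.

C1 and C3 have the same parity, so for the trans isomer the two substituents are one axial and one equatorial in each chair.
Chair I (trifluoromethyl axial, ethyl equatorial): E = 2.47 kcal/mol.
Chair II (trifluoromethyl equatorial, ethyl axial): E = 1.80 kcal/mol.
Chair II is the more stable (lower-energy) conformer, and in that chair the ethyl group is axial.

axial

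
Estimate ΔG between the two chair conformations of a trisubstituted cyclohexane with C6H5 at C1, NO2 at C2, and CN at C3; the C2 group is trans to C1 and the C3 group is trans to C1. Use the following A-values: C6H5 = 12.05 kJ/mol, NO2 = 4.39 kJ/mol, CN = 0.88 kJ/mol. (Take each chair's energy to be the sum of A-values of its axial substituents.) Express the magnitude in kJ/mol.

Chair I (phenyl axial, nitro axial, cyano equatorial): E = 16.44 kJ/mol.
Chair II (phenyl equatorial, nitro equatorial, cyano axial): E = 0.88 kJ/mol.
ΔE = 16.44 − 0.88 = 15.56 kJ/mol; chair II is more stable.

15.56 kJ/mol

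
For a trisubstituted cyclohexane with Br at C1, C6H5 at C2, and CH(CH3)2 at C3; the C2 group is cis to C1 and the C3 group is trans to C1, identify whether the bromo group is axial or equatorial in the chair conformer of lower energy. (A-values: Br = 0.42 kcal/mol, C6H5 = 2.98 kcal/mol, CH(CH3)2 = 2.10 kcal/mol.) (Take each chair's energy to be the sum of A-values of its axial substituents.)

Chair I (bromo axial, phenyl equatorial, isopropyl equatorial): E = 0.42 kcal/mol.
Chair II (bromo equatorial, phenyl axial, isopropyl axial): E = 5.08 kcal/mol.
Chair I is the more stable (lower-energy) conformer, and in that chair the bromo group is axial.

axial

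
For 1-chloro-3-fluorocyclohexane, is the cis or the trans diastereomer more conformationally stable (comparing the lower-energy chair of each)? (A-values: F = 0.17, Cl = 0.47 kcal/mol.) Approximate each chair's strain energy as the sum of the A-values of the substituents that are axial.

At 1,3 positions (parity same): cis → (e,e or a,a); trans → (a,e or e,a).
Best chair for cis: E = 0.00 kcal/mol; best chair for trans: E = 0.17 kcal/mol.
The cis isomer is lower by 0.17 kcal/mol.

cis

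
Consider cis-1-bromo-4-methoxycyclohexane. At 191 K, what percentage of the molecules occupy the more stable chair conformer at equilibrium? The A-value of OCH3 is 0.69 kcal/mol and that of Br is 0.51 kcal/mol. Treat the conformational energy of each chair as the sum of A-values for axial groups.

C1 and C4 have opposite parity, so for the cis isomer the two substituents are one axial and one equatorial in each chair.
Chair I (methoxy axial, bromo equatorial): E = 0.69 kcal/mol; chair II (methoxy equatorial, bromo axial): E = 0.51 kcal/mol.
ΔG = 0.18 kcal/mol between the two chairs.
K = exp(ΔG/RT) with R = 1.987×10⁻³ kcal mol⁻¹ K⁻¹ and T = 191 K gives K ≈ 1.61.
Fraction in the lower-energy chair = K/(K+1) = 61.6%.

61.6%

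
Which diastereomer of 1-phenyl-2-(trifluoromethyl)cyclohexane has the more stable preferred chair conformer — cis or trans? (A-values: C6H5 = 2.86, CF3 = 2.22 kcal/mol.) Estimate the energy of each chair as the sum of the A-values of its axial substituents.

At 1,2 positions (parity opposite): cis → (a,e or e,a); trans → (e,e or a,a).
Best chair for cis: E = 2.22 kcal/mol; best chair for trans: E = 0.00 kcal/mol.
The trans isomer is lower by 2.22 kcal/mol.

trans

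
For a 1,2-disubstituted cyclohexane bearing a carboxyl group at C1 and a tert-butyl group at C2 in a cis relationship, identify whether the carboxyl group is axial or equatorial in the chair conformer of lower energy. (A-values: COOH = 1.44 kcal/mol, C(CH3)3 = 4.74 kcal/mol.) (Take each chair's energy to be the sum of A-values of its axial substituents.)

axial

C1 and C2 have opposite parity, so for the cis isomer the two substituents are one axial and one equatorial in each chair.
Chair I (carboxyl axial, tert-butyl equatorial): E = 1.44 kcal/mol.
Chair II (carboxyl equatorial, tert-butyl axial): E = 4.74 kcal/mol.
Chair I is the more stable (lower-energy) conformer, and in that chair the carboxyl group is axial.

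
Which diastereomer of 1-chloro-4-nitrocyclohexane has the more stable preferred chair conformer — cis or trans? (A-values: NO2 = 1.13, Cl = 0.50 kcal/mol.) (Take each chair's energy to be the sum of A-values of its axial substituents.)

At 1,4 positions (parity opposite): cis → (a,e or e,a); trans → (e,e or a,a).
Best chair for cis: E = 0.50 kcal/mol; best chair for trans: E = 0.00 kcal/mol.
The trans isomer is lower by 0.50 kcal/mol.

trans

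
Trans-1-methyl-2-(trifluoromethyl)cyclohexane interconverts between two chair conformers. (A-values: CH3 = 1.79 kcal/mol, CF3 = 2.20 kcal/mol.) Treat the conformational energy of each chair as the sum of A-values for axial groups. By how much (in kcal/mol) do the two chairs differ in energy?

C1 and C2 have opposite parity, so for the trans isomer the two substituents are e,e in one chair and a,a in the other.
Chair I (methyl axial, trifluoromethyl axial): E = 3.99 kcal/mol.
Chair II (methyl equatorial, trifluoromethyl equatorial): E = 0.00 kcal/mol.
ΔE = 3.99 − 0.00 = 3.99 kcal/mol; chair II is more stable.

3.99 kcal/mol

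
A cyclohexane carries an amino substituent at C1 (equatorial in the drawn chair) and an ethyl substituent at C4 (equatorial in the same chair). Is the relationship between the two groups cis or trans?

trans

C1 and C4 have opposite parity, so their axial bonds point in opposite directions.
With opposite-parity carbons, two substituents on the same face are one axial and one equatorial; opposite faces give both axial or both equatorial.
Here the groups are equatorial/equatorial → opposite face → trans.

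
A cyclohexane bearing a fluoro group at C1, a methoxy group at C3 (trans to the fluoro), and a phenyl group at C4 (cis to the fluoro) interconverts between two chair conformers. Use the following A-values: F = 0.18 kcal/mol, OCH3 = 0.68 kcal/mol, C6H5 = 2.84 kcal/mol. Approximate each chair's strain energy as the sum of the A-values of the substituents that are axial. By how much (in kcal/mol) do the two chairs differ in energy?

Chair I (fluoro axial, methoxy equatorial, phenyl equatorial): E = 0.18 kcal/mol.
Chair II (fluoro equatorial, methoxy axial, phenyl axial): E = 3.52 kcal/mol.
ΔE = 3.52 − 0.18 = 3.34 kcal/mol; chair I is more stable.

3.34 kcal/mol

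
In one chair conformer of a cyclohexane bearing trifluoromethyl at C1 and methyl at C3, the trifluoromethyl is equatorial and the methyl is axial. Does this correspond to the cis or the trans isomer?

trans

C1 and C3 have the same parity, so their axial bonds point in the same direction.
With same-parity carbons, two substituents on the same face are both axial or both equatorial; opposite faces give one of each.
Here the groups are equatorial/axial → opposite face → trans.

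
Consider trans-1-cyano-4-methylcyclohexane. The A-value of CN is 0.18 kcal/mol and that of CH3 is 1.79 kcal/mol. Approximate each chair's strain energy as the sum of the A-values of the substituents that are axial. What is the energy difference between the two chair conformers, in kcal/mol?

1.97 kcal/mol

C1 and C4 have opposite parity, so for the trans isomer the two substituents are e,e in one chair and a,a in the other.
Chair I (cyano axial, methyl axial): E = 1.97 kcal/mol.
Chair II (cyano equatorial, methyl equatorial): E = 0.00 kcal/mol.
ΔE = 1.97 − 0.00 = 1.97 kcal/mol; chair II is more stable.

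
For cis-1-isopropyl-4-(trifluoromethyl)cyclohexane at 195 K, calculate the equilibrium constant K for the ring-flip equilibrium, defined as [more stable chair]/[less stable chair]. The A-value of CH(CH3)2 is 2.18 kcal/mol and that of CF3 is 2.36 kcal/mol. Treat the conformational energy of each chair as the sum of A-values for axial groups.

C1 and C4 have opposite parity, so for the cis isomer the two substituents are one axial and one equatorial in each chair.
Chair I (isopropyl axial, trifluoromethyl equatorial): E = 2.18 kcal/mol; chair II (isopropyl equatorial, trifluoromethyl axial): E = 2.36 kcal/mol.
ΔG = 0.18 kcal/mol between the two chairs.
K = exp(ΔG/RT) with R = 1.987×10⁻³ kcal mol⁻¹ K⁻¹ and T = 195 K gives K ≈ 1.59.

K ≈ 1.59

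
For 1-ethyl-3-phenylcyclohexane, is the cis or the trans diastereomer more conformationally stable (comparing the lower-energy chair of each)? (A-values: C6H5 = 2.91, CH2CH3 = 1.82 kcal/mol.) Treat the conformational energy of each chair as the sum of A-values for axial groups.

At 1,3 positions (parity same): cis → (e,e or a,a); trans → (a,e or e,a).
Best chair for cis: E = 0.00 kcal/mol; best chair for trans: E = 1.82 kcal/mol.
The cis isomer is lower by 1.82 kcal/mol.

cis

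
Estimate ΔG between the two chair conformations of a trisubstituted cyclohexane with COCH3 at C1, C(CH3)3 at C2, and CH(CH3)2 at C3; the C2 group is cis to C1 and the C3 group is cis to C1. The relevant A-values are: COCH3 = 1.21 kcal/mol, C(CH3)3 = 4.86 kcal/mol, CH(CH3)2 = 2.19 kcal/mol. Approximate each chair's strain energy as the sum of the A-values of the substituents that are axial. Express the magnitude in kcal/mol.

1.46 kcal/mol

Chair I (acetyl axial, tert-butyl equatorial, isopropyl axial): E = 3.40 kcal/mol.
Chair II (acetyl equatorial, tert-butyl axial, isopropyl equatorial): E = 4.86 kcal/mol.
ΔE = 4.86 − 3.40 = 1.46 kcal/mol; chair I is more stable.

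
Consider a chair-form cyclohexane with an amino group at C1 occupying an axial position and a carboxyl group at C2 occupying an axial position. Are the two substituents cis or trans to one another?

C1 and C2 have opposite parity, so their axial bonds point in opposite directions.
With opposite-parity carbons, two substituents on the same face are one axial and one equatorial; opposite faces give both axial or both equatorial.
Here the groups are axial/axial → opposite face → trans.

trans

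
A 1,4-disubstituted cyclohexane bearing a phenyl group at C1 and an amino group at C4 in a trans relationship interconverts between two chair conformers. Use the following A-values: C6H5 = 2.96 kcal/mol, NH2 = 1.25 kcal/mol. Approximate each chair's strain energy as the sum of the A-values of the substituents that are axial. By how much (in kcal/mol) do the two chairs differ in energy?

4.21 kcal/mol

C1 and C4 have opposite parity, so for the trans isomer the two substituents are e,e in one chair and a,a in the other.
Chair I (phenyl axial, amino axial): E = 4.21 kcal/mol.
Chair II (phenyl equatorial, amino equatorial): E = 0.00 kcal/mol.
ΔE = 4.21 − 0.00 = 4.21 kcal/mol; chair II is more stable.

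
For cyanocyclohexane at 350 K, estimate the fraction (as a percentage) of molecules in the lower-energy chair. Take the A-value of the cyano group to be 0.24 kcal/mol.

One chair has the cyano group axial (E = 0.24 kcal/mol) and the other has it equatorial (E = 0).
ΔG = 0.24 kcal/mol between the two chairs.
K = exp(ΔG/RT) with R = 1.987×10⁻³ kcal mol⁻¹ K⁻¹ and T = 350 K gives K ≈ 1.41.
Fraction in the lower-energy chair = K/(K+1) = 58.5%.

58.5%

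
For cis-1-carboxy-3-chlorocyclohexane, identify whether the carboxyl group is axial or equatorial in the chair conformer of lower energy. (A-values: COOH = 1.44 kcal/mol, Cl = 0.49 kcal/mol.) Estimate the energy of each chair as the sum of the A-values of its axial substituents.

C1 and C3 have the same parity, so for the cis isomer the two substituents are e,e in one chair and a,a in the other.
Chair I (carboxyl axial, chloro axial): E = 1.93 kcal/mol.
Chair II (carboxyl equatorial, chloro equatorial): E = 0.00 kcal/mol.
Chair II is the more stable (lower-energy) conformer, and in that chair the carboxyl group is equatorial.

equatorial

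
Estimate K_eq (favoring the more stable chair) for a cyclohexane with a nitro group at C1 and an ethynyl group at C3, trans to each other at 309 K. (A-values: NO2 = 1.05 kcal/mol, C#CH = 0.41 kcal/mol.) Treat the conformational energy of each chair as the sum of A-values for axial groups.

C1 and C3 have the same parity, so for the trans isomer the two substituents are one axial and one equatorial in each chair.
Chair I (nitro axial, ethynyl equatorial): E = 1.05 kcal/mol; chair II (nitro equatorial, ethynyl axial): E = 0.41 kcal/mol.
ΔG = 0.64 kcal/mol between the two chairs.
K = exp(ΔG/RT) with R = 1.987×10⁻³ kcal mol⁻¹ K⁻¹ and T = 309 K gives K ≈ 2.84.

K ≈ 2.84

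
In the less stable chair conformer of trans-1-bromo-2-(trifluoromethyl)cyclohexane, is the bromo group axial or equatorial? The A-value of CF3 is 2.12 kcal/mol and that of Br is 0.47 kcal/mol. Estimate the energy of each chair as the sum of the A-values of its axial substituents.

C1 and C2 have opposite parity, so for the trans isomer the two substituents are e,e in one chair and a,a in the other.
Chair I (trifluoromethyl axial, bromo axial): E = 2.59 kcal/mol.
Chair II (trifluoromethyl equatorial, bromo equatorial): E = 0.00 kcal/mol.
Chair I is the less stable (higher-energy) conformer, and in that chair the bromo group is axial.

axial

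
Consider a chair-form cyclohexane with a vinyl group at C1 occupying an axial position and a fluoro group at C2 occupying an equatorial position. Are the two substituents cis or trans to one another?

cis

C1 and C2 have opposite parity, so their axial bonds point in opposite directions.
With opposite-parity carbons, two substituents on the same face are one axial and one equatorial; opposite faces give both axial or both equatorial.
Here the groups are axial/equatorial → same face → cis.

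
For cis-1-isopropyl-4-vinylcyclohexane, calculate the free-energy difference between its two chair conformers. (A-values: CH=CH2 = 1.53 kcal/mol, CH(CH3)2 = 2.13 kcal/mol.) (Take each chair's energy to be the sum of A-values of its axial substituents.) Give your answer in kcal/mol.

C1 and C4 have opposite parity, so for the cis isomer the two substituents are one axial and one equatorial in each chair.
Chair I (vinyl axial, isopropyl equatorial): E = 1.53 kcal/mol.
Chair II (vinyl equatorial, isopropyl axial): E = 2.13 kcal/mol.
ΔE = 2.13 − 1.53 = 0.60 kcal/mol; chair I is more stable.

0.60 kcal/mol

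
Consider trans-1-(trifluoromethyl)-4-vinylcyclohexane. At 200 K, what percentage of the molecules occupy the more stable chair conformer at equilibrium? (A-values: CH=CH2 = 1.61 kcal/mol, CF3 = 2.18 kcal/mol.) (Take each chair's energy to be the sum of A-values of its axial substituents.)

100.0%

C1 and C4 have opposite parity, so for the trans isomer the two substituents are e,e in one chair and a,a in the other.
Chair I (vinyl axial, trifluoromethyl axial): E = 3.79 kcal/mol; chair II (vinyl equatorial, trifluoromethyl equatorial): E = 0.00 kcal/mol.
ΔG = 3.79 kcal/mol between the two chairs.
K = exp(ΔG/RT) with R = 1.987×10⁻³ kcal mol⁻¹ K⁻¹ and T = 200 K gives K ≈ 1.39e+04.
Fraction in the lower-energy chair = K/(K+1) = 100.0%.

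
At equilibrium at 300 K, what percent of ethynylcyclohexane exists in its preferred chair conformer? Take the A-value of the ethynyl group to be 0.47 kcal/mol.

One chair has the ethynyl group axial (E = 0.47 kcal/mol) and the other has it equatorial (E = 0).
ΔG = 0.47 kcal/mol between the two chairs.
K = exp(ΔG/RT) with R = 1.987×10⁻³ kcal mol⁻¹ K⁻¹ and T = 300 K gives K ≈ 2.2.
Fraction in the lower-energy chair = K/(K+1) = 68.8%.

68.8%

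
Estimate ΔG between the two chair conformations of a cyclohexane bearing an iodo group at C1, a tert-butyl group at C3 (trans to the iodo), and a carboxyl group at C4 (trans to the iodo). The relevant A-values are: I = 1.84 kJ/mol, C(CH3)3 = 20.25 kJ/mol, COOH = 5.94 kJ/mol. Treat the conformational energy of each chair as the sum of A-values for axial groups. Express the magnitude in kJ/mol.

12.47 kJ/mol

Chair I (iodo axial, tert-butyl equatorial, carboxyl axial): E = 7.78 kJ/mol.
Chair II (iodo equatorial, tert-butyl axial, carboxyl equatorial): E = 20.25 kJ/mol.
ΔE = 20.25 − 7.78 = 12.47 kJ/mol; chair I is more stable.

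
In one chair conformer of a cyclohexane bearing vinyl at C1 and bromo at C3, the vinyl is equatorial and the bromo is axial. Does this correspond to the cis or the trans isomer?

trans

C1 and C3 have the same parity, so their axial bonds point in the same direction.
With same-parity carbons, two substituents on the same face are both axial or both equatorial; opposite faces give one of each.
Here the groups are equatorial/axial → opposite face → trans.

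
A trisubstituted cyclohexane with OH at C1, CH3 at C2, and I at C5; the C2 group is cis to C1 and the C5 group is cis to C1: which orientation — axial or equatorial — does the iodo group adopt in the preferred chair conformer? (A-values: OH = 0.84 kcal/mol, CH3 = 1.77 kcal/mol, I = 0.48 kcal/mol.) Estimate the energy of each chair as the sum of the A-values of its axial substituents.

Chair I (hydroxyl axial, methyl equatorial, iodo axial): E = 1.32 kcal/mol.
Chair II (hydroxyl equatorial, methyl axial, iodo equatorial): E = 1.77 kcal/mol.
Chair I is the more stable (lower-energy) conformer, and in that chair the iodo group is axial.

axial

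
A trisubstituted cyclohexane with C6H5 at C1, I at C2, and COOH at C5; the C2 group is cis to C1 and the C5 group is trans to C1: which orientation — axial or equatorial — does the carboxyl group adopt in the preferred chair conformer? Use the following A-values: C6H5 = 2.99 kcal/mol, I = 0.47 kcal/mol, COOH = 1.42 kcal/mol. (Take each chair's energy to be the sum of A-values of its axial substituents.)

Chair I (phenyl axial, iodo equatorial, carboxyl equatorial): E = 2.99 kcal/mol.
Chair II (phenyl equatorial, iodo axial, carboxyl axial): E = 1.89 kcal/mol.
Chair II is the more stable (lower-energy) conformer, and in that chair the carboxyl group is axial.

axial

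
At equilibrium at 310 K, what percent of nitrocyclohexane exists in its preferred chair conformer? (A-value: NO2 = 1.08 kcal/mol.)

One chair has the nitro group axial (E = 1.08 kcal/mol) and the other has it equatorial (E = 0).
ΔG = 1.08 kcal/mol between the two chairs.
K = exp(ΔG/RT) with R = 1.987×10⁻³ kcal mol⁻¹ K⁻¹ and T = 310 K gives K ≈ 5.77.
Fraction in the lower-energy chair = K/(K+1) = 85.2%.

85.2%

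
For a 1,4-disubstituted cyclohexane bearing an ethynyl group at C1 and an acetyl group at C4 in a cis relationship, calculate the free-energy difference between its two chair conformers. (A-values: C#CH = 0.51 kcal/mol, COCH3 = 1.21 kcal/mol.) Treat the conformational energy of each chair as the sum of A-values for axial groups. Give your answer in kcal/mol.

C1 and C4 have opposite parity, so for the cis isomer the two substituents are one axial and one equatorial in each chair.
Chair I (ethynyl axial, acetyl equatorial): E = 0.51 kcal/mol.
Chair II (ethynyl equatorial, acetyl axial): E = 1.21 kcal/mol.
ΔE = 1.21 − 0.51 = 0.70 kcal/mol; chair I is more stable.

0.70 kcal/mol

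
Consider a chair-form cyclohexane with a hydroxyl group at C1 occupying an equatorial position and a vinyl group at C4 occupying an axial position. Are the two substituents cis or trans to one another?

cis

C1 and C4 have opposite parity, so their axial bonds point in opposite directions.
With opposite-parity carbons, two substituents on the same face are one axial and one equatorial; opposite faces give both axial or both equatorial.
Here the groups are equatorial/axial → same face → cis.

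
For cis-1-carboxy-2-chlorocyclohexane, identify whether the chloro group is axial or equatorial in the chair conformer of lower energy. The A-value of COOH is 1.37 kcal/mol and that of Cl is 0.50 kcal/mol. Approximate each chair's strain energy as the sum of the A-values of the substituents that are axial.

axial

C1 and C2 have opposite parity, so for the cis isomer the two substituents are one axial and one equatorial in each chair.
Chair I (carboxyl axial, chloro equatorial): E = 1.37 kcal/mol.
Chair II (carboxyl equatorial, chloro axial): E = 0.50 kcal/mol.
Chair II is the more stable (lower-energy) conformer, and in that chair the chloro group is axial.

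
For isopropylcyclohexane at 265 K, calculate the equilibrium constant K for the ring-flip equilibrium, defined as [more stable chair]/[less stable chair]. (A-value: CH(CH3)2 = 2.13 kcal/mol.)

One chair has the isopropyl group axial (E = 2.13 kcal/mol) and the other has it equatorial (E = 0).
ΔG = 2.13 kcal/mol between the two chairs.
K = exp(ΔG/RT) with R = 1.987×10⁻³ kcal mol⁻¹ K⁻¹ and T = 265 K gives K ≈ 57.1.

K ≈ 57.1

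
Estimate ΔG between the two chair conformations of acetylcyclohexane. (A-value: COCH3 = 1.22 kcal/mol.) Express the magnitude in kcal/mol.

1.22 kcal/mol

A monosubstituted cyclohexane has one chair with the acetyl group axial (E = A = 1.22 kcal/mol) and one with it equatorial (E = 0).
ΔE = 1.22 − 0 = 1.22 kcal/mol.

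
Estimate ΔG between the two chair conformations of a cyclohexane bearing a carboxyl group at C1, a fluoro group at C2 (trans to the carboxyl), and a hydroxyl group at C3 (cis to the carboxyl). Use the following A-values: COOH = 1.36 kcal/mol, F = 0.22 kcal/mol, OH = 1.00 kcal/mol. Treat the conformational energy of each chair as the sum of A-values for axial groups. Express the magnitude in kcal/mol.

2.58 kcal/mol

Chair I (carboxyl axial, fluoro axial, hydroxyl axial): E = 2.58 kcal/mol.
Chair II (carboxyl equatorial, fluoro equatorial, hydroxyl equatorial): E = 0.00 kcal/mol.
ΔE = 2.58 − 0.00 = 2.58 kcal/mol; chair II is more stable.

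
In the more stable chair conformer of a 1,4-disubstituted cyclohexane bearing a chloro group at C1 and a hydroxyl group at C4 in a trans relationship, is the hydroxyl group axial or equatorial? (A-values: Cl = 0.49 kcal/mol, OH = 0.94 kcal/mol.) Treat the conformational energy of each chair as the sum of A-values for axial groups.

C1 and C4 have opposite parity, so for the trans isomer the two substituents are e,e in one chair and a,a in the other.
Chair I (chloro axial, hydroxyl axial): E = 1.43 kcal/mol.
Chair II (chloro equatorial, hydroxyl equatorial): E = 0.00 kcal/mol.
Chair II is the more stable (lower-energy) conformer, and in that chair the hydroxyl group is equatorial.

equatorial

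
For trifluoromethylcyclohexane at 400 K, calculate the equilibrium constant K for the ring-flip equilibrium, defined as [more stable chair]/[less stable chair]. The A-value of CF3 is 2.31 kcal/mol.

K ≈ 18.3

One chair has the trifluoromethyl group axial (E = 2.31 kcal/mol) and the other has it equatorial (E = 0).
ΔG = 2.31 kcal/mol between the two chairs.
K = exp(ΔG/RT) with R = 1.987×10⁻³ kcal mol⁻¹ K⁻¹ and T = 400 K gives K ≈ 18.3.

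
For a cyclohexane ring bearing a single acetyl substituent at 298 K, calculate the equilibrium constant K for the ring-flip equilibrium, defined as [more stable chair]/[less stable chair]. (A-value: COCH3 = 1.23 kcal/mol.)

One chair has the acetyl group axial (E = 1.23 kcal/mol) and the other has it equatorial (E = 0).
ΔG = 1.23 kcal/mol between the two chairs.
K = exp(ΔG/RT) with R = 1.987×10⁻³ kcal mol⁻¹ K⁻¹ and T = 298 K gives K ≈ 7.98.

K ≈ 7.98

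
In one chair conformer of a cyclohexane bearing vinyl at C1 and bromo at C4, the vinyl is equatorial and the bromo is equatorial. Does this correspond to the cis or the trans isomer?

trans

C1 and C4 have opposite parity, so their axial bonds point in opposite directions.
With opposite-parity carbons, two substituents on the same face are one axial and one equatorial; opposite faces give both axial or both equatorial.
Here the groups are equatorial/equatorial → opposite face → trans.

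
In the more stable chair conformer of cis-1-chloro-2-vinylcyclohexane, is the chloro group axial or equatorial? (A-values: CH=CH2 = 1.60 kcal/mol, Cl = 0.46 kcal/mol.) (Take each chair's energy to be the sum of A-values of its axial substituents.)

axial

C1 and C2 have opposite parity, so for the cis isomer the two substituents are one axial and one equatorial in each chair.
Chair I (vinyl axial, chloro equatorial): E = 1.60 kcal/mol.
Chair II (vinyl equatorial, chloro axial): E = 0.46 kcal/mol.
Chair II is the more stable (lower-energy) conformer, and in that chair the chloro group is axial.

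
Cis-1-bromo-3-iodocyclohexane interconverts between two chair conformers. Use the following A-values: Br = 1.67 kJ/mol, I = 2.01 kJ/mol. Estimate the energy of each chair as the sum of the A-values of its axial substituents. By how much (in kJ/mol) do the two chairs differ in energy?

3.68 kJ/mol

C1 and C3 have the same parity, so for the cis isomer the two substituents are e,e in one chair and a,a in the other.
Chair I (bromo axial, iodo axial): E = 3.68 kJ/mol.
Chair II (bromo equatorial, iodo equatorial): E = 0.00 kJ/mol.
ΔE = 3.68 − 0.00 = 3.68 kJ/mol; chair II is more stable.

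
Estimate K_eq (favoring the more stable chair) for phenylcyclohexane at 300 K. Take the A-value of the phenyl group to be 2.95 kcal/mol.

One chair has the phenyl group axial (E = 2.95 kcal/mol) and the other has it equatorial (E = 0).
ΔG = 2.95 kcal/mol between the two chairs.
K = exp(ΔG/RT) with R = 1.987×10⁻³ kcal mol⁻¹ K⁻¹ and T = 300 K gives K ≈ 141.

K ≈ 141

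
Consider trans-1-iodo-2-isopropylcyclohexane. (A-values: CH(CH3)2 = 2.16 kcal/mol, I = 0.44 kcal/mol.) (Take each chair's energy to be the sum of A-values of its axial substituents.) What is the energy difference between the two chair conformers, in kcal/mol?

2.60 kcal/mol

C1 and C2 have opposite parity, so for the trans isomer the two substituents are e,e in one chair and a,a in the other.
Chair I (isopropyl axial, iodo axial): E = 2.60 kcal/mol.
Chair II (isopropyl equatorial, iodo equatorial): E = 0.00 kcal/mol.
ΔE = 2.60 − 0.00 = 2.60 kcal/mol; chair II is more stable.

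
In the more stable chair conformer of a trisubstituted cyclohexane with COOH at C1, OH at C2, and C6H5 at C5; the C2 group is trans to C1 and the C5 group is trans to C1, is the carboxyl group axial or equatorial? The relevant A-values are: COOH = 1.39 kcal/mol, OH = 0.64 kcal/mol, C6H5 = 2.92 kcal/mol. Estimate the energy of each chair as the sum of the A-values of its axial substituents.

Chair I (carboxyl axial, hydroxyl axial, phenyl equatorial): E = 2.03 kcal/mol.
Chair II (carboxyl equatorial, hydroxyl equatorial, phenyl axial): E = 2.92 kcal/mol.
Chair I is the more stable (lower-energy) conformer, and in that chair the carboxyl group is axial.

axial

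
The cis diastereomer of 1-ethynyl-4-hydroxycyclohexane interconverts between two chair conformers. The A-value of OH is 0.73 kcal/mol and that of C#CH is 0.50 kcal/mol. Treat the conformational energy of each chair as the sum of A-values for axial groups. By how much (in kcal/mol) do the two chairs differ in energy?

0.23 kcal/mol

C1 and C4 have opposite parity, so for the cis isomer the two substituents are one axial and one equatorial in each chair.
Chair I (hydroxyl axial, ethynyl equatorial): E = 0.73 kcal/mol.
Chair II (hydroxyl equatorial, ethynyl axial): E = 0.50 kcal/mol.
ΔE = 0.73 − 0.50 = 0.23 kcal/mol; chair II is more stable.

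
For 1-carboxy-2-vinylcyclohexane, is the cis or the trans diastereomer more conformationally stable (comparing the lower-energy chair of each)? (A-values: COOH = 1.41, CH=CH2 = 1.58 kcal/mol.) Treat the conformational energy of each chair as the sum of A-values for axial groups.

At 1,2 positions (parity opposite): cis → (a,e or e,a); trans → (e,e or a,a).
Best chair for cis: E = 1.41 kcal/mol; best chair for trans: E = 0.00 kcal/mol.
The trans isomer is lower by 1.41 kcal/mol.

trans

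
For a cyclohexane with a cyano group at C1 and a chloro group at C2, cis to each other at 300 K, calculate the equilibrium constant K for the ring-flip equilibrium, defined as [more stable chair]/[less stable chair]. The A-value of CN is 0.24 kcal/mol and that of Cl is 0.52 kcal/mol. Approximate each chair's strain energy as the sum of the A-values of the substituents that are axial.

C1 and C2 have opposite parity, so for the cis isomer the two substituents are one axial and one equatorial in each chair.
Chair I (cyano axial, chloro equatorial): E = 0.24 kcal/mol; chair II (cyano equatorial, chloro axial): E = 0.52 kcal/mol.
ΔG = 0.28 kcal/mol between the two chairs.
K = exp(ΔG/RT) with R = 1.987×10⁻³ kcal mol⁻¹ K⁻¹ and T = 300 K gives K ≈ 1.6.

K ≈ 1.60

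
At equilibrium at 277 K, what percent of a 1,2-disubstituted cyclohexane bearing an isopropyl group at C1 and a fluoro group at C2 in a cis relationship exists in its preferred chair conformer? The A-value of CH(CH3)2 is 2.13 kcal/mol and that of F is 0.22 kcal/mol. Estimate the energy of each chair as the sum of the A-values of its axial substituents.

97.0%

C1 and C2 have opposite parity, so for the cis isomer the two substituents are one axial and one equatorial in each chair.
Chair I (isopropyl axial, fluoro equatorial): E = 2.13 kcal/mol; chair II (isopropyl equatorial, fluoro axial): E = 0.22 kcal/mol.
ΔG = 1.91 kcal/mol between the two chairs.
K = exp(ΔG/RT) with R = 1.987×10⁻³ kcal mol⁻¹ K⁻¹ and T = 277 K gives K ≈ 32.1.
Fraction in the lower-energy chair = K/(K+1) = 97.0%.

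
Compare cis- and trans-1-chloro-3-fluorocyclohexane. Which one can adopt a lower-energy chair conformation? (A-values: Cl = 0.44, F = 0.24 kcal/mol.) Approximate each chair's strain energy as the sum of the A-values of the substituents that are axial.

cis

At 1,3 positions (parity same): cis → (e,e or a,a); trans → (a,e or e,a).
Best chair for cis: E = 0.00 kcal/mol; best chair for trans: E = 0.24 kcal/mol.
The cis isomer is lower by 0.24 kcal/mol.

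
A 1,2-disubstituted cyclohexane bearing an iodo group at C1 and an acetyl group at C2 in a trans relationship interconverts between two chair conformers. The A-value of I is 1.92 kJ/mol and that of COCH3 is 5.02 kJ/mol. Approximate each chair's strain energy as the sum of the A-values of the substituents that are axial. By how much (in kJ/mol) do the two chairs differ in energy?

C1 and C2 have opposite parity, so for the trans isomer the two substituents are e,e in one chair and a,a in the other.
Chair I (iodo axial, acetyl axial): E = 6.94 kJ/mol.
Chair II (iodo equatorial, acetyl equatorial): E = 0.00 kJ/mol.
ΔE = 6.94 − 0.00 = 6.94 kJ/mol; chair II is more stable.

6.94 kJ/mol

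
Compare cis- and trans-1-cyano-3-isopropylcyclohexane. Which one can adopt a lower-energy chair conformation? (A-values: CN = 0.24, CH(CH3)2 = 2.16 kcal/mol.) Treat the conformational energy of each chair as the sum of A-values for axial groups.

cis

At 1,3 positions (parity same): cis → (e,e or a,a); trans → (a,e or e,a).
Best chair for cis: E = 0.00 kcal/mol; best chair for trans: E = 0.24 kcal/mol.
The cis isomer is lower by 0.24 kcal/mol.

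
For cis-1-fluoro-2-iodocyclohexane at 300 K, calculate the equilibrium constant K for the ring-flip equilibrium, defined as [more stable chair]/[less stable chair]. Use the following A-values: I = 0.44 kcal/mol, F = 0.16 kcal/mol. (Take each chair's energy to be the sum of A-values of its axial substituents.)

C1 and C2 have opposite parity, so for the cis isomer the two substituents are one axial and one equatorial in each chair.
Chair I (iodo axial, fluoro equatorial): E = 0.44 kcal/mol; chair II (iodo equatorial, fluoro axial): E = 0.16 kcal/mol.
ΔG = 0.28 kcal/mol between the two chairs.
K = exp(ΔG/RT) with R = 1.987×10⁻³ kcal mol⁻¹ K⁻¹ and T = 300 K gives K ≈ 1.6.

K ≈ 1.60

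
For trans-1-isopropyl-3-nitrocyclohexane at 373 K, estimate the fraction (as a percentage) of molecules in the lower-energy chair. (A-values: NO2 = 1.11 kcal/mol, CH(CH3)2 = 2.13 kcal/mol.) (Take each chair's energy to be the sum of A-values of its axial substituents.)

C1 and C3 have the same parity, so for the trans isomer the two substituents are one axial and one equatorial in each chair.
Chair I (nitro axial, isopropyl equatorial): E = 1.11 kcal/mol; chair II (nitro equatorial, isopropyl axial): E = 2.13 kcal/mol.
ΔG = 1.02 kcal/mol between the two chairs.
K = exp(ΔG/RT) with R = 1.987×10⁻³ kcal mol⁻¹ K⁻¹ and T = 373 K gives K ≈ 3.96.
Fraction in the lower-energy chair = K/(K+1) = 79.8%.

79.8%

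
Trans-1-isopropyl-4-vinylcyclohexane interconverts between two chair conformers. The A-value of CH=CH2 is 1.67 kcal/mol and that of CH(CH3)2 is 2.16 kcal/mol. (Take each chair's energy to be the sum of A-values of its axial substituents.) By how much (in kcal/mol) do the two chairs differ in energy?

3.83 kcal/mol

C1 and C4 have opposite parity, so for the trans isomer the two substituents are e,e in one chair and a,a in the other.
Chair I (vinyl axial, isopropyl axial): E = 3.83 kcal/mol.
Chair II (vinyl equatorial, isopropyl equatorial): E = 0.00 kcal/mol.
ΔE = 3.83 − 0.00 = 3.83 kcal/mol; chair II is more stable.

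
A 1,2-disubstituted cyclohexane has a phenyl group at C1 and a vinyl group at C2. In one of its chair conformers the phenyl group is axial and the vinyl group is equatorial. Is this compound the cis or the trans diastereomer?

C1 and C2 have opposite parity, so their axial bonds point in opposite directions.
With opposite-parity carbons, two substituents on the same face are one axial and one equatorial; opposite faces give both axial or both equatorial.
Here the groups are axial/equatorial → same face → cis.

cis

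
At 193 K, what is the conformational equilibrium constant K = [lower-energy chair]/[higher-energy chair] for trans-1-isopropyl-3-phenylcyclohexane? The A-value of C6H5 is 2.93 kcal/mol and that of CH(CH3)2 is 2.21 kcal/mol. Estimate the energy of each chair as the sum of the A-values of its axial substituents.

K ≈ 6.54

C1 and C3 have the same parity, so for the trans isomer the two substituents are one axial and one equatorial in each chair.
Chair I (phenyl axial, isopropyl equatorial): E = 2.93 kcal/mol; chair II (phenyl equatorial, isopropyl axial): E = 2.21 kcal/mol.
ΔG = 0.72 kcal/mol between the two chairs.
K = exp(ΔG/RT) with R = 1.987×10⁻³ kcal mol⁻¹ K⁻¹ and T = 193 K gives K ≈ 6.54.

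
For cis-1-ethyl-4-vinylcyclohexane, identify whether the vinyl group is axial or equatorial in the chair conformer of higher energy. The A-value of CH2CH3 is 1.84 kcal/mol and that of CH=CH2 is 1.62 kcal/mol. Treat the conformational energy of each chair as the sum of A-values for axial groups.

C1 and C4 have opposite parity, so for the cis isomer the two substituents are one axial and one equatorial in each chair.
Chair I (ethyl axial, vinyl equatorial): E = 1.84 kcal/mol.
Chair II (ethyl equatorial, vinyl axial): E = 1.62 kcal/mol.
Chair I is the less stable (higher-energy) conformer, and in that chair the vinyl group is equatorial.

equatorial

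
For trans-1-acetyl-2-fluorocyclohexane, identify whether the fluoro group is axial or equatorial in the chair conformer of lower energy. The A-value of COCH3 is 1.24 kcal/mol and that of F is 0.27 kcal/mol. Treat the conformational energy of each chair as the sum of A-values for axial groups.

equatorial

C1 and C2 have opposite parity, so for the trans isomer the two substituents are e,e in one chair and a,a in the other.
Chair I (acetyl axial, fluoro axial): E = 1.51 kcal/mol.
Chair II (acetyl equatorial, fluoro equatorial): E = 0.00 kcal/mol.
Chair II is the more stable (lower-energy) conformer, and in that chair the fluoro group is equatorial.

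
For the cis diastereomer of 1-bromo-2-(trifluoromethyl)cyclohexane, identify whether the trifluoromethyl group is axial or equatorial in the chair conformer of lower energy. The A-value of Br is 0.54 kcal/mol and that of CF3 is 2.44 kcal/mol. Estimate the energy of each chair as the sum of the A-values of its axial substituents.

equatorial

C1 and C2 have opposite parity, so for the cis isomer the two substituents are one axial and one equatorial in each chair.
Chair I (bromo axial, trifluoromethyl equatorial): E = 0.54 kcal/mol.
Chair II (bromo equatorial, trifluoromethyl axial): E = 2.44 kcal/mol.
Chair I is the more stable (lower-energy) conformer, and in that chair the trifluoromethyl group is equatorial.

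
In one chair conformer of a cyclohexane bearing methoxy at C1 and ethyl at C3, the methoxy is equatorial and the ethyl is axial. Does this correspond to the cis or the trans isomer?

C1 and C3 have the same parity, so their axial bonds point in the same direction.
With same-parity carbons, two substituents on the same face are both axial or both equatorial; opposite faces give one of each.
Here the groups are equatorial/axial → opposite face → trans.

trans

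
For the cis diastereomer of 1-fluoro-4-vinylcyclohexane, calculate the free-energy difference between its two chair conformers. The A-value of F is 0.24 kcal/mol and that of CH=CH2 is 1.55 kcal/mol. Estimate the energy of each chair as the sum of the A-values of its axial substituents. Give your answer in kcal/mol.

1.31 kcal/mol

C1 and C4 have opposite parity, so for the cis isomer the two substituents are one axial and one equatorial in each chair.
Chair I (fluoro axial, vinyl equatorial): E = 0.24 kcal/mol.
Chair II (fluoro equatorial, vinyl axial): E = 1.55 kcal/mol.
ΔE = 1.55 − 0.24 = 1.31 kcal/mol; chair I is more stable.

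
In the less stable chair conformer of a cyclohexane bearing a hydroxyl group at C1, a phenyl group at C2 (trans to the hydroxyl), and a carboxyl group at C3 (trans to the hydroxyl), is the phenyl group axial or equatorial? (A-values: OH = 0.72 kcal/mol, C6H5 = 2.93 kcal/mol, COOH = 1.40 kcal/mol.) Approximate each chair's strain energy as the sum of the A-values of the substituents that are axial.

axial

Chair I (hydroxyl axial, phenyl axial, carboxyl equatorial): E = 3.65 kcal/mol.
Chair II (hydroxyl equatorial, phenyl equatorial, carboxyl axial): E = 1.40 kcal/mol.
Chair I is the less stable (higher-energy) conformer, and in that chair the phenyl group is axial.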